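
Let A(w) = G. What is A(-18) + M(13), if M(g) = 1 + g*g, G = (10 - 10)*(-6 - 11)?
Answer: 170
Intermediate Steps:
G = 0 (G = 0*(-17) = 0)
A(w) = 0
M(g) = 1 + g**2
A(-18) + M(13) = 0 + (1 + 13**2) = 0 + (1 + 169) = 0 + 170 = 170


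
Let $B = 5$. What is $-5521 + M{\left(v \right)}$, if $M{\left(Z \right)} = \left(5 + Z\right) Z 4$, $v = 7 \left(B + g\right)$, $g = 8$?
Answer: $29423$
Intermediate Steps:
$v = 91$ ($v = 7 \left(5 + 8\right) = 7 \cdot 13 = 91$)
$M{\left(Z \right)} = 4 Z \left(5 + Z\right)$ ($M{\left(Z \right)} = Z \left(5 + Z\right) 4 = 4 Z \left(5 + Z\right)$)
$-5521 + M{\left(v \right)} = -5521 + 4 \cdot 91 \left(5 + 91\right) = -5521 + 4 \cdot 91 \cdot 96 = -5521 + 34944 = 29423$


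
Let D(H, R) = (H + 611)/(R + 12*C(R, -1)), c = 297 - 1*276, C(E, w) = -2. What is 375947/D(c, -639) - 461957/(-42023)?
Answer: -10474061020979/26558536 ≈ -3.9438e+5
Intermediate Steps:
c = 21 (c = 297 - 276 = 21)
D(H, R) = (611 + H)/(-24 + R) (D(H, R) = (H + 611)/(R + 12*(-2)) = (611 + H)/(R - 24) = (611 + H)/(-24 + R))
375947/D(c, -639) - 461957/(-42023) = 375947/(((611 + 21)/(-24 - 639))) - 461957/(-42023) = 375947/((632/(-663))) - 461957*(-1/42023) = 375947/((-1/663*632)) + 461957/42023 = 375947/(-632/663) + 461957/42023 = 375947*(-663/632) + 461957/42023 = -249252861/632 + 461957/42023 = -10474061020979/26558536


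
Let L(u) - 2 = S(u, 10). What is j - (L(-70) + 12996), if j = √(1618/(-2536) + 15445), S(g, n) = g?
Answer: -12928 + 9*√76641407/634 ≈ -12804.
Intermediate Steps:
L(u) = 2 + u
j = 9*√76641407/634 (j = √(1618*(-1/2536) + 15445) = √(-809/1268 + 15445) = √(19583451/1268) = 9*√76641407/634 ≈ 124.28)
j - (L(-70) + 12996) = 9*√76641407/634 - ((2 - 70) + 12996) = 9*√76641407/634 - (-68 + 12996) = 9*√76641407/634 - 1*12928 = 9*√76641407/634 - 12928 = -12928 + 9*√76641407/634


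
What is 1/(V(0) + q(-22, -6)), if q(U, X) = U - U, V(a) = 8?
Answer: ⅛ ≈ 0.12500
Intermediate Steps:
q(U, X) = 0
1/(V(0) + q(-22, -6)) = 1/(8 + 0) = 1/8 = ⅛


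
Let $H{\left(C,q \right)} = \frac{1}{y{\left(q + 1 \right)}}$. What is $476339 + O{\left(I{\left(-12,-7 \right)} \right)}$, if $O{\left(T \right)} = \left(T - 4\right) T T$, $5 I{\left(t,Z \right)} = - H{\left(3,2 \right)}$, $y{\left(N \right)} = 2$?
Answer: $\frac{476338959}{1000} \approx 4.7634 \cdot 10^{5}$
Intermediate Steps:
$H{\left(C,q \right)} = \frac{1}{2}$
$I{\left(t,Z \right)} = - \frac{1}{10}$ ($I{\left(t,Z \right)} = \frac{\left(-1\right) \frac{1}{2}}{5} = \frac{1}{5} \left(- \frac{1}{2}\right) = - \frac{1}{10}$)
$O{\left(T \right)} = T^{2} \left(-4 + T\right)$ ($O{\left(T \right)} = \left(-4 + T\right) T T = T \left(-4 + T\right) T = T^{2} \left(-4 + T\right)$)
$476339 + O{\left(I{\left(-12,-7 \right)} \right)} = 476339 + \left(- \frac{1}{10}\right)^{2} \left(-4 - \frac{1}{10}\right) = 476339 + \frac{1}{100} \left(- \frac{41}{10}\right) = 476339 - \frac{41}{1000} = \frac{476338959}{1000}$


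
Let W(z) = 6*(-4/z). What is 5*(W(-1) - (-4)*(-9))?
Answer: -60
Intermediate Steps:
W(z) = -24/z
5*(W(-1) - (-4)*(-9)) = 5*(-24/(-1) - (-4)*(-9)) = 5*(-24*(-1) - 2*18) = 5*(24 - 36) = 5*(-12) = -60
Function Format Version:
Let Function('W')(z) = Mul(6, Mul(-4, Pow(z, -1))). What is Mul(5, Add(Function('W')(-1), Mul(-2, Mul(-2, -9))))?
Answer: -60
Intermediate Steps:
Function('W')(z) = Mul(-24, Pow(z, -1))
Mul(5, Add(Function('W')(-1), Mul(-2, Mul(-2, -9)))) = Mul(5, Add(Mul(-24, Pow(-1, -1)), Mul(-2, Mul(-2, -9)))) = Mul(5, Add(Mul(-24, -1), Mul(-2, 18))) = Mul(5, Add(24, -36)) = Mul(5, -12) = -60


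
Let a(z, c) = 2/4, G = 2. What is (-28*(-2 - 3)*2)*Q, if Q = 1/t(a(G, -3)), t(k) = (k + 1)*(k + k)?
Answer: 560/3 ≈ 186.67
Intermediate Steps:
a(z, c) = ½ (a(z, c) = 2*(¼) = ½)
t(k) = 2*k*(1 + k) (t(k) = (1 + k)*(2*k) = 2*k*(1 + k))
Q = ⅔ (Q = 1/(2*(½)*(1 + ½)) = 1/(2*(½)*(3/2)) = 1/(3/2) = ⅔ ≈ 0.66667)
(-28*(-2 - 3)*2)*Q = -28*(-2 - 3)*2*(⅔) = -(-140)*2*(⅔) = -28*(-10)*(⅔) = 280*(⅔) = 560/3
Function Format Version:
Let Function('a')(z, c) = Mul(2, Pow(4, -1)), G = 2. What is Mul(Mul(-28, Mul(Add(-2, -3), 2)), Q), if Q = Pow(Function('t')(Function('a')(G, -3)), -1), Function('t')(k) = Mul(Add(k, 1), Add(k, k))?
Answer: Rational(560, 3) ≈ 186.67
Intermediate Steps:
Function('a')(z, c) = Rational(1, 2) (Function('a')(z, c) = Mul(2, Rational(1, 4)) = Rational(1, 2))
Function('t')(k) = Mul(2, k, Add(1, k)) (Function('t')(k) = Mul(Add(1, k), Mul(2, k)) = Mul(2, k, Add(1, k)))
Q = Rational(2, 3) (Q = Pow(Mul(2, Rational(1, 2), Add(1, Rational(1, 2))), -1) = Pow(Mul(2, Rational(1, 2), Rational(3, 2)), -1) = Pow(Rational(3, 2), -1) = Rational(2, 3) ≈ 0.66667)
Mul(Mul(-28, Mul(Add(-2, -3), 2)), Q) = Mul(Mul(-28, Mul(Add(-2, -3), 2)), Rational(2, 3)) = Mul(Mul(-28, Mul(-5, 2)), Rational(2, 3)) = Mul(Mul(-28, -10), Rational(2, 3)) = Mul(280, Rational(2, 3)) = Rational(560, 3)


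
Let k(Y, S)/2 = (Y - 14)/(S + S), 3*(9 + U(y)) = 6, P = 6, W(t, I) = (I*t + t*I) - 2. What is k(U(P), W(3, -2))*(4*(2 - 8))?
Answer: -36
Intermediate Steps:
W(t, I) = -2 + 2*I*t (W(t, I) = (I*t + I*t) - 2 = 2*I*t - 2 = -2 + 2*I*t)
U(y) = -7 (U(y) = -9 + (1/3)*6 = -9 + 2 = -7)
k(Y, S) = (-14 + Y)/S (k(Y, S) = 2*((Y - 14)/(S + S)) = 2*((-14 + Y)/((2*S))) = 2*((-14 + Y)*(1/(2*S))) = 2*((-14 + Y)/(2*S)) = (-14 + Y)/S)
k(U(P), W(3, -2))*(4*(2 - 8)) = ((-14 - 7)/(-2 + 2*(-2)*3))*(4*(2 - 8)) = (-21/(-2 - 12))*(4*(-6)) = (-21/(-14))*(-24) = -1/14*(-21)*(-24) = (3/2)*(-24) = -36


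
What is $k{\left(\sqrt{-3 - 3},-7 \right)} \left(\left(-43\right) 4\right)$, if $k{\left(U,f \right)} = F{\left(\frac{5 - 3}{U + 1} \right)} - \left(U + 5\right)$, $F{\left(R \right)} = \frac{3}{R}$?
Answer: $602 - 86 i \sqrt{6} \approx 602.0 - 210.66 i$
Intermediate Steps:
$k{\left(U,f \right)} = - \frac{7}{2} + \frac{U}{2}$ ($k{\left(U,f \right)} = \frac{3}{\left(5 - 3\right) \frac{1}{U + 1}} - \left(U + 5\right) = \frac{3}{2 \frac{1}{1 + U}} - \left(5 + U\right) = 3 \left(\frac{1}{2} + \frac{U}{2}\right) - \left(5 + U\right) = \left(\frac{3}{2} + \frac{3 U}{2}\right) - \left(5 + U\right) = - \frac{7}{2} + \frac{U}{2}$)
$k{\left(\sqrt{-3 - 3},-7 \right)} \left(\left(-43\right) 4\right) = \left(- \frac{7}{2} + \frac{\sqrt{-3 - 3}}{2}\right) \left(\left(-43\right) 4\right) = \left(- \frac{7}{2} + \frac{\sqrt{-6}}{2}\right) \left(-172\right) = \left(- \frac{7}{2} + \frac{i \sqrt{6}}{2}\right) \left(-172\right) = 602 - 86 i \sqrt{6}$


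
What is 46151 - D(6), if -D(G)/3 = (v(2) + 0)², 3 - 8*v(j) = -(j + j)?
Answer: 2953811/64 ≈ 46153.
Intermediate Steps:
v(j) = 3/8 + j/4 (v(j) = 3/8 - (-1)*(j + j)/8 = 3/8 - (-1)*2*j/8 = 3/8 - (-1)*j/4 = 3/8 + j/4)
D(G) = -147/64 (D(G) = -3*((3/8 + (¼)*2) + 0)² = -3*((3/8 + ½) + 0)² = -3*(7/8 + 0)² = -3*(7/8)² = -3*49/64 = -147/64)
46151 - D(6) = 46151 - 1*(-147/64) = 46151 + 147/64 = 2953811/64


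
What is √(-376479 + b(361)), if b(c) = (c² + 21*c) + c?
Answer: 2*I*√59554 ≈ 488.07*I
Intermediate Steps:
b(c) = c² + 22*c
√(-376479 + b(361)) = √(-376479 + 361*(22 + 361)) = √(-376479 + 361*383) = √(-376479 + 138263) = √(-238216) = 2*I*√59554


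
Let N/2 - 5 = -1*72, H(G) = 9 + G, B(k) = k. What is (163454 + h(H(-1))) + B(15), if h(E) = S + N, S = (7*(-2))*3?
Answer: 163293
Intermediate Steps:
S = -42 (S = -14*3 = -42)
N = -134 (N = 10 + 2*(-1*72) = 10 + 2*(-72) = 10 - 144 = -134)
h(E) = -176 (h(E) = -42 - 134 = -176)
(163454 + h(H(-1))) + B(15) = (163454 - 176) + 15 = 163278 + 15 = 163293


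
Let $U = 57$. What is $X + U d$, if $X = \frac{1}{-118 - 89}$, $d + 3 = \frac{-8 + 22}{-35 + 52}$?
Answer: $- \frac{436580}{3519} \approx -124.06$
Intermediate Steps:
$d = - \frac{37}{17}$ ($d = -3 + \frac{-8 + 22}{-35 + 52} = -3 + \frac{14}{17} = - \frac{37}{17} \approx -2.1765$)
$X = - \frac{1}{207}$ ($X = \frac{1}{-207} = - \frac{1}{207} \approx -0.0048309$)
$X + U d = - \frac{1}{207} + 57 \left(- \frac{37}{17}\right) = - \frac{1}{207} - \frac{2109}{17} = - \frac{436580}{3519}$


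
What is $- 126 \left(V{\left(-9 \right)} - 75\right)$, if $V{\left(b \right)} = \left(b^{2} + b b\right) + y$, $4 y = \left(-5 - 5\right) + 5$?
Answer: $- \frac{21609}{2} \approx -10805.0$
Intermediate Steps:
$y = - \frac{5}{4}$ ($y = \frac{\left(-5 - 5\right) + 5}{4} = \frac{-10 + 5}{4} = \frac{1}{4} \left(-5\right) = - \frac{5}{4} \approx -1.25$)
$V{\left(b \right)} = - \frac{5}{4} + 2 b^{2}$ ($V{\left(b \right)} = \left(b^{2} + b b\right) - \frac{5}{4} = \left(b^{2} + b^{2}\right) - \frac{5}{4} = 2 b^{2} - \frac{5}{4} = - \frac{5}{4} + 2 b^{2}$)
$- 126 \left(V{\left(-9 \right)} - 75\right) = - 126 \left(\left(- \frac{5}{4} + 2 \left(-9\right)^{2}\right) - 75\right) = - 126 \left(\left(- \frac{5}{4} + 2 \cdot 81\right) - 75\right) = - 126 \left(\left(- \frac{5}{4} + 162\right) - 75\right) = - 126 \left(\frac{643}{4} - 75\right) = \left(-126\right) \frac{343}{4} = - \frac{21609}{2}$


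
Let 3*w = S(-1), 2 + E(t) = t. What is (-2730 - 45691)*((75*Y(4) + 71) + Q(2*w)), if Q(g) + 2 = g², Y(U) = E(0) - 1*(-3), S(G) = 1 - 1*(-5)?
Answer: -7747360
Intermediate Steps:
E(t) = -2 + t
S(G) = 6 (S(G) = 1 + 5 = 6)
w = 2 (w = (⅓)*6 = 2)
Y(U) = 1 (Y(U) = (-2 + 0) - 1*(-3) = -2 + 3 = 1)
Q(g) = -2 + g²
(-2730 - 45691)*((75*Y(4) + 71) + Q(2*w)) = (-2730 - 45691)*((75*1 + 71) + (-2 + (2*2)²)) = -48421*((75 + 71) + (-2 + 4²)) = -48421*(146 + (-2 + 16)) = -48421*(146 + 14) = -48421*160 = -7747360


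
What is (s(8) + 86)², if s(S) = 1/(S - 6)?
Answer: 29929/4 ≈ 7482.3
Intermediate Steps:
s(S) = 1/(-6 + S)
(s(8) + 86)² = (1/(-6 + 8) + 86)² = (1/2 + 86)² = (½ + 86)² = (173/2)² = 29929/4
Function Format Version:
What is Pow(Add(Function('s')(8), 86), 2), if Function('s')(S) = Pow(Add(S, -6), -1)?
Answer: Rational(29929, 4) ≈ 7482.3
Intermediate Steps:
Function('s')(S) = Pow(Add(-6, S), -1)
Pow(Add(Function('s')(8), 86), 2) = Pow(Add(Pow(Add(-6, 8), -1), 86), 2) = Pow(Add(Pow(2, -1), 86), 2) = Pow(Add(Rational(1, 2), 86), 2) = Pow(Rational(173, 2), 2) = Rational(29929, 4)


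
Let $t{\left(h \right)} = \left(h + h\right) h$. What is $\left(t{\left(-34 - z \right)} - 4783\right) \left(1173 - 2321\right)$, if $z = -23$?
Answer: $5213068$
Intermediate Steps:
$t{\left(h \right)} = 2 h^{2}$ ($t{\left(h \right)} = 2 h h = 2 h^{2}$)
$\left(t{\left(-34 - z \right)} - 4783\right) \left(1173 - 2321\right) = \left(2 \left(-34 - -23\right)^{2} - 4783\right) \left(1173 - 2321\right) = \left(2 \left(-34 + 23\right)^{2} - 4783\right) \left(-1148\right) = \left(2 \left(-11\right)^{2} - 4783\right) \left(-1148\right) = \left(2 \cdot 121 - 4783\right) \left(-1148\right) = \left(242 - 4783\right) \left(-1148\right) = \left(-4541\right) \left(-1148\right) = 5213068$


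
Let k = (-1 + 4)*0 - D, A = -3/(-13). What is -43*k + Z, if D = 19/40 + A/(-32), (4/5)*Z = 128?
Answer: 374639/2080 ≈ 180.11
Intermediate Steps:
Z = 160 (Z = (5/4)*128 = 160)
A = 3/13 (A = -3*(-1/13) = 3/13 ≈ 0.23077)
D = 973/2080 (D = 19/40 + (3/13)/(-32) = 19*(1/40) + (3/13)*(-1/32) = 19/40 - 3/416 = 973/2080 ≈ 0.46779)
k = -973/2080 (k = (-1 + 4)*0 - 1*973/2080 = 3*0 - 973/2080 = 0 - 973/2080 = -973/2080 ≈ -0.46779)
-43*k + Z = -43*(-973/2080) + 160 = 41839/2080 + 160 = 374639/2080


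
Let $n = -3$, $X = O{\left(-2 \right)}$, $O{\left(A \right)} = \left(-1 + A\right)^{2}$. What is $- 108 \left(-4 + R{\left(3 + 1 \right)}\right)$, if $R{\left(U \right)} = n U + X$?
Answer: $756$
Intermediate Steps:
$X = 9$ ($X = \left(-1 - 2\right)^{2} = \left(-3\right)^{2} = 9$)
$R{\left(U \right)} = 9 - 3 U$ ($R{\left(U \right)} = - 3 U + 9 = 9 - 3 U$)
$- 108 \left(-4 + R{\left(3 + 1 \right)}\right) = - 108 \left(-4 + \left(9 - 3 \left(3 + 1\right)\right)\right) = - 108 \left(-4 + \left(9 - 12\right)\right) = - 108 \left(-4 - 3\right) = \left(-108\right) \left(-7\right) = 756$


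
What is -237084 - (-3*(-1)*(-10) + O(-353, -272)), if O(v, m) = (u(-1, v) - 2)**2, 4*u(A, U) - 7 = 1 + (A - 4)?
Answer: -3792889/16 ≈ -2.3706e+5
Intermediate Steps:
u(A, U) = 1 + A/4 (u(A, U) = 7/4 + (1 + (A - 4))/4 = 7/4 + (1 + (-4 + A))/4 = 7/4 + (-3 + A)/4 = 7/4 + (-3/4 + A/4) = 1 + A/4)
O(v, m) = 25/16 (O(v, m) = ((1 + (1/4)*(-1)) - 2)**2 = ((1 - 1/4) - 2)**2 = (3/4 - 2)**2 = (-5/4)**2 = 25/16)
-237084 - (-3*(-1)*(-10) + O(-353, -272)) = -237084 - (-3*(-1)*(-10) + 25/16) = -237084 - (3*(-10) + 25/16) = -237084 - (-30 + 25/16) = -237084 - 1*(-455/16) = -237084 + 455/16 = -3792889/16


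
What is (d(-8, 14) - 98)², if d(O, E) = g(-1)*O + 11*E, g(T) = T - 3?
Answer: 7744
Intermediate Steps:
g(T) = -3 + T
d(O, E) = -4*O + 11*E (d(O, E) = (-3 - 1)*O + 11*E = -4*O + 11*E)
(d(-8, 14) - 98)² = ((-4*(-8) + 11*14) - 98)² = ((32 + 154) - 98)² = (186 - 98)² = 88² = 7744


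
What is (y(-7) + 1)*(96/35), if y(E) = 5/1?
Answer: 576/35 ≈ 16.457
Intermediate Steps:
y(E) = 5 (y(E) = 5*1 = 5)
(y(-7) + 1)*(96/35) = (5 + 1)*(96/35) = 6*(96*(1/35)) = 6*(96/35) = 576/35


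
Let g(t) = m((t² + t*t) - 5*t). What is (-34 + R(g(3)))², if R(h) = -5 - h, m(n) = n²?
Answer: 2304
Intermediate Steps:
g(t) = (-5*t + 2*t²)² (g(t) = ((t² + t*t) - 5*t)² = ((t² + t²) - 5*t)² = (2*t² - 5*t)² = (-5*t + 2*t²)²)
(-34 + R(g(3)))² = (-34 + (-5 - 3²*(-5 + 2*3)²))² = (-34 + (-5 - 9*(-5 + 6)²))² = (-34 + (-5 - 9*1²))² = (-34 + (-5 - 9))² = (-34 - 14)² = (-48)² = 2304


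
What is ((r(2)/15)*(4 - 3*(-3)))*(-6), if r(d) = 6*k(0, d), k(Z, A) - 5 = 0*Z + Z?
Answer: -156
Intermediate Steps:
k(Z, A) = 5 + Z (k(Z, A) = 5 + (0*Z + Z) = 5 + (0 + Z) = 5 + Z)
r(d) = 30 (r(d) = 6*(5 + 0) = 6*5 = 30)
((r(2)/15)*(4 - 3*(-3)))*(-6) = ((30/15)*(4 - 3*(-3)))*(-6) = ((30*(1/15))*(4 + 9))*(-6) = (2*13)*(-6) = 26*(-6) = -156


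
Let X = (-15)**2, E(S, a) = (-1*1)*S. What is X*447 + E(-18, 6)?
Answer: 100593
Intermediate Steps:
E(S, a) = -S
X = 225
X*447 + E(-18, 6) = 225*447 - 1*(-18) = 100575 + 18 = 100593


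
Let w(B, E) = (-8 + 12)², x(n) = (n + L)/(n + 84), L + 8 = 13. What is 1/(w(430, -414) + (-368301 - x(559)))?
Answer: -643/236807819 ≈ -2.7153e-6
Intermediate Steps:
L = 5 (L = -8 + 13 = 5)
x(n) = (5 + n)/(84 + n) (x(n) = (n + 5)/(n + 84) = (5 + n)/(84 + n))
w(B, E) = 16 (w(B, E) = 4² = 16)
1/(w(430, -414) + (-368301 - x(559))) = 1/(16 + (-368301 - (5 + 559)/(84 + 559))) = 1/(16 + (-368301 - 564/643)) = 1/(16 - 236818107/643) = 1/(-236807819/643) = -643/236807819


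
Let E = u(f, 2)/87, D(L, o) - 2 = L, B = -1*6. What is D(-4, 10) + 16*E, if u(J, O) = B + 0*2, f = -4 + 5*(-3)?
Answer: -90/29 ≈ -3.1034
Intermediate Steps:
B = -6
D(L, o) = 2 + L
f = -19 (f = -4 - 15 = -19)
u(J, O) = -6 (u(J, O) = -6 + 0*2 = -6 + 0 = -6)
E = -2/29 (E = -6/87 = -6*1/87 = -2/29 ≈ -0.068966)
D(-4, 10) + 16*E = (2 - 4) + 16*(-2/29) = -2 - 32/29 = -90/29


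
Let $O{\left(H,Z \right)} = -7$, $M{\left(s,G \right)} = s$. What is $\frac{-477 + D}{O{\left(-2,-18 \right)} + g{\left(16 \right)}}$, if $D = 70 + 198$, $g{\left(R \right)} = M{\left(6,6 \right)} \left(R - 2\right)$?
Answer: $- \frac{19}{7} \approx -2.7143$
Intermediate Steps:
$g{\left(R \right)} = -12 + 6 R$ ($g{\left(R \right)} = 6 \left(R - 2\right) = 6 \left(-2 + R\right) = -12 + 6 R$)
$D = 268$
$\frac{-477 + D}{O{\left(-2,-18 \right)} + g{\left(16 \right)}} = \frac{-477 + 268}{-7 + \left(-12 + 6 \cdot 16\right)} = - \frac{209}{-7 + \left(-12 + 96\right)} = - \frac{209}{-7 + 84} = - \frac{209}{77} = \left(-209\right) \frac{1}{77} = - \frac{19}{7}$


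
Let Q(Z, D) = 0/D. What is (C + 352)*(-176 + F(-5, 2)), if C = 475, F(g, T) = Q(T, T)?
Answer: -145552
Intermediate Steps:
Q(Z, D) = 0
F(g, T) = 0
(C + 352)*(-176 + F(-5, 2)) = (475 + 352)*(-176 + 0) = 827*(-176) = -145552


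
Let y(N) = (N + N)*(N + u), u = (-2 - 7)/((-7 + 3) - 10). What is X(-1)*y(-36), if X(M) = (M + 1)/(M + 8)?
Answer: 0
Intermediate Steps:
u = 9/14 (u = -9/(-4 - 10) = -9/(-14) = -9*(-1/14) = 9/14 ≈ 0.64286)
X(M) = (1 + M)/(8 + M)
y(N) = 2*N*(9/14 + N) (y(N) = (N + N)*(N + 9/14) = (2*N)*(9/14 + N) = 2*N*(9/14 + N))
X(-1)*y(-36) = ((1 - 1)/(8 - 1))*((⅐)*(-36)*(9 + 14*(-36))) = (0/7)*((⅐)*(-36)*(9 - 504)) = ((⅐)*0)*((⅐)*(-36)*(-495)) = 0*(17820/7) = 0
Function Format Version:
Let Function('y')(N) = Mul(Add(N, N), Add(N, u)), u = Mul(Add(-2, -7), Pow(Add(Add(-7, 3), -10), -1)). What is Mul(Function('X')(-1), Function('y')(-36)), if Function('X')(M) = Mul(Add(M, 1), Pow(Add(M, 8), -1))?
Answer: 0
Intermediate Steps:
u = Rational(9, 14) (u = Mul(-9, Pow(Add(-4, -10), -1)) = Mul(-9, Pow(-14, -1)) = Mul(-9, Rational(-1, 14)) = Rational(9, 14) ≈ 0.64286)
Function('X')(M) = Mul(Pow(Add(8, M), -1), Add(1, M)) (Function('X')(M) = Mul(Add(1, M), Pow(Add(8, M), -1)) = Mul(Pow(Add(8, M), -1), Add(1, M)))
Function('y')(N) = Mul(2, N, Add(Rational(9, 14), N)) (Function('y')(N) = Mul(Add(N, N), Add(N, Rational(9, 14))) = Mul(Mul(2, N), Add(Rational(9, 14), N)) = Mul(2, N, Add(Rational(9, 14), N)))
Mul(Function('X')(-1), Function('y')(-36)) = Mul(Mul(Pow(Add(8, -1), -1), Add(1, -1)), Mul(Rational(1, 7), -36, Add(9, Mul(14, -36)))) = Mul(Mul(Pow(7, -1), 0), Mul(Rational(1, 7), -36, Add(9, -504))) = Mul(Mul(Rational(1, 7), 0), Mul(Rational(1, 7), -36, -495)) = Mul(0, Rational(17820, 7)) = 0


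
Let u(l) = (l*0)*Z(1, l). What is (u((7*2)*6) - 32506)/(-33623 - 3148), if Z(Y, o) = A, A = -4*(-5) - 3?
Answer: 32506/36771 ≈ 0.88401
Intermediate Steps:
A = 17 (A = 20 - 3 = 17)
Z(Y, o) = 17
u(l) = 0 (u(l) = (l*0)*17 = 0*17 = 0)
(u((7*2)*6) - 32506)/(-33623 - 3148) = (0 - 32506)/(-33623 - 3148) = -32506/(-36771) = -32506*(-1/36771) = 32506/36771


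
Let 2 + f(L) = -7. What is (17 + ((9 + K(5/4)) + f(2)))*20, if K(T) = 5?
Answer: 440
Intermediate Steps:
f(L) = -9 (f(L) = -2 - 7 = -9)
(17 + ((9 + K(5/4)) + f(2)))*20 = (17 + ((9 + 5) - 9))*20 = (17 + (14 - 9))*20 = (17 + 5)*20 = 22*20 = 440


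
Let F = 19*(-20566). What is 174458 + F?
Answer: -216296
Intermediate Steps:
F = -390754
174458 + F = 174458 - 390754 = -216296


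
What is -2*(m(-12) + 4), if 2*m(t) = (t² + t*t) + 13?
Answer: -309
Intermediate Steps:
m(t) = 13/2 + t² (m(t) = ((t² + t*t) + 13)/2 = ((t² + t²) + 13)/2 = (2*t² + 13)/2 = (13 + 2*t²)/2 = 13/2 + t²)
-2*(m(-12) + 4) = -2*((13/2 + (-12)²) + 4) = -2*((13/2 + 144) + 4) = -2*(301/2 + 4) = -2*309/2 = -309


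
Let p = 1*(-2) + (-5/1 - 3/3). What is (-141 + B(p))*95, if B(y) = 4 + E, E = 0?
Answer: -13015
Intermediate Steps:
p = -8 (p = -2 + (-5*1 - 3*⅓) = -2 + (-5 - 1) = -2 - 6 = -8)
B(y) = 4 (B(y) = 4 + 0 = 4)
(-141 + B(p))*95 = (-141 + 4)*95 = -137*95 = -13015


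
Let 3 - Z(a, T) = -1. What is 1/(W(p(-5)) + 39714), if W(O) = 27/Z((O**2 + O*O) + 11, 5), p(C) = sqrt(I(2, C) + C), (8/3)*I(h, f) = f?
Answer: 4/158883 ≈ 2.5176e-5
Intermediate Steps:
I(h, f) = 3*f/8
Z(a, T) = 4 (Z(a, T) = 3 - 1*(-1) = 3 + 1 = 4)
p(C) = sqrt(22)*sqrt(C)/4 (p(C) = sqrt(3*C/8 + C) = sqrt(11*C/8) = sqrt(22)*sqrt(C)/4)
W(O) = 27/4
1/(W(p(-5)) + 39714) = 1/(27/4 + 39714) = 1/(158883/4) = 4/158883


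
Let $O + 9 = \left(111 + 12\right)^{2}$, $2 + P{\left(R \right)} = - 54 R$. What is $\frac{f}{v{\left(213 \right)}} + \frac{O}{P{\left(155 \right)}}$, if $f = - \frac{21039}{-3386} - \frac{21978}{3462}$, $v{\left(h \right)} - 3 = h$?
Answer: $- \frac{75986965055}{42059727216} \approx -1.8066$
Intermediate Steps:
$v{\left(h \right)} = 3 + h$
$P{\left(R \right)} = -2 - 54 R$
$f = - \frac{263415}{1953722}$ ($f = \left(-21039\right) \left(- \frac{1}{3386}\right) - \frac{3663}{577} = \frac{21039}{3386} - \frac{3663}{577} = - \frac{263415}{1953722} \approx -0.13483$)
$O = 15120$ ($O = -9 + \left(111 + 12\right)^{2} = -9 + 123^{2} = -9 + 15129 = 15120$)
$\frac{f}{v{\left(213 \right)}} + \frac{O}{P{\left(155 \right)}} = - \frac{263415}{1953722 \left(3 + 213\right)} + \frac{15120}{-2 - 8370} = - \frac{263415}{1953722 \cdot 216} + \frac{15120}{-2 - 8370} = \left(- \frac{263415}{1953722}\right) \frac{1}{216} + \frac{15120}{-8372} = - \frac{87805}{140667984} + 15120 \left(- \frac{1}{8372}\right) = - \frac{87805}{140667984} - \frac{540}{299} = - \frac{75986965055}{42059727216}$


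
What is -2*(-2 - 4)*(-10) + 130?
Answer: 10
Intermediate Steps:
-2*(-2 - 4)*(-10) + 130 = -2*(-6)*(-10) + 130 = 12*(-10) + 130 = -120 + 130 = 10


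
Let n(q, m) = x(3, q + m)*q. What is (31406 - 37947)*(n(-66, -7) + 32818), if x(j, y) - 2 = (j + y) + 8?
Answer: -240564898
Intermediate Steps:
x(j, y) = 10 + j + y (x(j, y) = 2 + ((j + y) + 8) = 2 + (8 + j + y) = 10 + j + y)
n(q, m) = q*(13 + m + q) (n(q, m) = (10 + 3 + (q + m))*q = (10 + 3 + (m + q))*q = (13 + m + q)*q = q*(13 + m + q))
(31406 - 37947)*(n(-66, -7) + 32818) = (31406 - 37947)*(-66*(13 - 7 - 66) + 32818) = -6541*(-66*(-60) + 32818) = -6541*(3960 + 32818) = -6541*36778 = -240564898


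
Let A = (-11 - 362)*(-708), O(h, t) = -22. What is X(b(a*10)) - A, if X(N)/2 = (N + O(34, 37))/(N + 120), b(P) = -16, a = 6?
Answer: -6866203/26 ≈ -2.6408e+5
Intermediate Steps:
X(N) = 2*(-22 + N)/(120 + N) (X(N) = 2*((N - 22)/(N + 120)) = 2*((-22 + N)/(120 + N)) = 2*(-22 + N)/(120 + N))
A = 264084 (A = -373*(-708) = 264084)
X(b(a*10)) - A = 2*(-22 - 16)/(120 - 16) - 1*264084 = 2*(-38)/104 - 264084 = 2*(1/104)*(-38) - 264084 = -19/26 - 264084 = -6866203/26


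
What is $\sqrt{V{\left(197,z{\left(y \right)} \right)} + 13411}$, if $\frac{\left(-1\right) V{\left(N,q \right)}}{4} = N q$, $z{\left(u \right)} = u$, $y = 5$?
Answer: $\sqrt{9471} \approx 97.319$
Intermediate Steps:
$V{\left(N,q \right)} = - 4 N q$
$\sqrt{V{\left(197,z{\left(y \right)} \right)} + 13411} = \sqrt{\left(-4\right) 197 \cdot 5 + 13411} = \sqrt{-3940 + 13411} = \sqrt{9471}$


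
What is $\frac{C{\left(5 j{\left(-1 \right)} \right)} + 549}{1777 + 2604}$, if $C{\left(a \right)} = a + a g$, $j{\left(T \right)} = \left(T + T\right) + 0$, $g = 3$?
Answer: $\frac{509}{4381} \approx 0.11618$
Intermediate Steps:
$j{\left(T \right)} = 2 T$ ($j{\left(T \right)} = 2 T + 0 = 2 T$)
$C{\left(a \right)} = 4 a$ ($C{\left(a \right)} = a + a 3 = a + 3 a = 4 a$)
$\frac{C{\left(5 j{\left(-1 \right)} \right)} + 549}{1777 + 2604} = \frac{4 \cdot 5 \cdot 2 \left(-1\right) + 549}{1777 + 2604} = \frac{4 \cdot 5 \left(-2\right) + 549}{4381} = \left(4 \left(-10\right) + 549\right) \frac{1}{4381} = \left(-40 + 549\right) \frac{1}{4381} = 509 \cdot \frac{1}{4381} = \frac{509}{4381}$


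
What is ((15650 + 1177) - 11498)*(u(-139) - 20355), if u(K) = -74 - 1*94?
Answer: -109367067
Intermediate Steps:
u(K) = -168 (u(K) = -74 - 94 = -168)
((15650 + 1177) - 11498)*(u(-139) - 20355) = ((15650 + 1177) - 11498)*(-168 - 20355) = (16827 - 11498)*(-20523) = 5329*(-20523) = -109367067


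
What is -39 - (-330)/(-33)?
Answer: -49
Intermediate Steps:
-39 - (-330)/(-33) = -39 - (-330)*(-1)/33 = -39 - 10*1 = -39 - 10 = -49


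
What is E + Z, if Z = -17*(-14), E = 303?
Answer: 541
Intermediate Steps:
Z = 238
E + Z = 303 + 238 = 541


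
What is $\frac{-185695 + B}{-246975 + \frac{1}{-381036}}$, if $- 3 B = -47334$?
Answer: $\frac{5885863092}{8555124191} \approx 0.68799$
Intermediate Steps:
$B = 15778$ ($B = \left(- \frac{1}{3}\right) \left(-47334\right) = 15778$)
$\frac{-185695 + B}{-246975 + \frac{1}{-381036}} = \frac{-185695 + 15778}{-246975 + \frac{1}{-381036}} = - \frac{169917}{-246975 - \frac{1}{381036}} = - \frac{169917}{- \frac{94106366101}{381036}} = \left(-169917\right) \left(- \frac{381036}{94106366101}\right) = \frac{5885863092}{8555124191}$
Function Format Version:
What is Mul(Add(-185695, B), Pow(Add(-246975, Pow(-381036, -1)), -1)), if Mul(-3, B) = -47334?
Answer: Rational(5885863092, 8555124191) ≈ 0.68799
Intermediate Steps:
B = 15778 (B = Mul(Rational(-1, 3), -47334) = 15778)
Mul(Add(-185695, B), Pow(Add(-246975, Pow(-381036, -1)), -1)) = Mul(Add(-185695, 15778), Pow(Add(-246975, Pow(-381036, -1)), -1)) = Mul(-169917, Pow(Add(-246975, Rational(-1, 381036)), -1)) = Mul(-169917, Pow(Rational(-94106366101, 381036), -1)) = Mul(-169917, Rational(-381036, 94106366101)) = Rational(5885863092, 8555124191)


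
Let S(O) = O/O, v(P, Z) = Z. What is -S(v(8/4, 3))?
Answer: -1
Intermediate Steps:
S(O) = 1
-S(v(8/4, 3)) = -1*1 = -1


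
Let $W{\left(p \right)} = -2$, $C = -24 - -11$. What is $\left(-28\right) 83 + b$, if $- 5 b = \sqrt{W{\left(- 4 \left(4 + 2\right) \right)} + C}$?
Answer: $-2324 - \frac{i \sqrt{15}}{5} \approx -2324.0 - 0.7746 i$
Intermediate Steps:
$C = -13$ ($C = -24 + 11 = -13$)
$b = - \frac{i \sqrt{15}}{5}$ ($b = - \frac{\sqrt{-2 - 13}}{5} = - \frac{\sqrt{-15}}{5} = - \frac{i \sqrt{15}}{5} \approx - 0.7746 i$)
$\left(-28\right) 83 + b = \left(-28\right) 83 - \frac{i \sqrt{15}}{5} = -2324 - \frac{i \sqrt{15}}{5}$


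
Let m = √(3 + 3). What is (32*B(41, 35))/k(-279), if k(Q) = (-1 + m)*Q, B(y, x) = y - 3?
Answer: -1216/1395 - 1216*√6/1395 ≈ -3.0069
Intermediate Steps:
m = √6 ≈ 2.4495
B(y, x) = -3 + y
k(Q) = Q*(-1 + √6) (k(Q) = (-1 + √6)*Q = Q*(-1 + √6))
(32*B(41, 35))/k(-279) = (32*(-3 + 41))/((-279*(-1 + √6))) = (32*38)/(279 - 279*√6) = 1216/(279 - 279*√6)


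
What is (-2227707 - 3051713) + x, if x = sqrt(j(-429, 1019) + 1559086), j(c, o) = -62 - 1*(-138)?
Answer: -5279420 + sqrt(1559162) ≈ -5.2782e+6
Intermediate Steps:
j(c, o) = 76 (j(c, o) = -62 + 138 = 76)
x = sqrt(1559162) (x = sqrt(76 + 1559086) = sqrt(1559162) ≈ 1248.7)
(-2227707 - 3051713) + x = (-2227707 - 3051713) + sqrt(1559162) = -5279420 + sqrt(1559162)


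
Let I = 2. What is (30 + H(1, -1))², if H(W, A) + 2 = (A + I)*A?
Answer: 729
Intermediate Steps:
H(W, A) = -2 + A*(2 + A) (H(W, A) = -2 + (A + 2)*A = -2 + (2 + A)*A = -2 + A*(2 + A))
(30 + H(1, -1))² = (30 + (-2 + (-1)² + 2*(-1)))² = (30 + (-2 + 1 - 2))² = (30 - 3)² = 27² = 729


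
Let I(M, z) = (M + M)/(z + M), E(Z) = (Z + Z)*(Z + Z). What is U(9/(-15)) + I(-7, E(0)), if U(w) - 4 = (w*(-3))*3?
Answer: 57/5 ≈ 11.400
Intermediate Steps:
E(Z) = 4*Z² (E(Z) = (2*Z)*(2*Z) = 4*Z²)
I(M, z) = 2*M/(M + z) (I(M, z) = (2*M)/(M + z) = 2*M/(M + z))
U(w) = 4 - 9*w (U(w) = 4 + (w*(-3))*3 = 4 - 3*w*3 = 4 - 9*w)
U(9/(-15)) + I(-7, E(0)) = (4 - 81/(-15)) + 2*(-7)/(-7 + 4*0²) = (4 - 81*(-1)/15) + 2*(-7)/(-7 + 4*0) = (4 - 9*(-⅗)) + 2*(-7)/(-7 + 0) = (4 + 27/5) + 2*(-7)/(-7) = 47/5 + 2*(-7)*(-⅐) = 47/5 + 2 = 57/5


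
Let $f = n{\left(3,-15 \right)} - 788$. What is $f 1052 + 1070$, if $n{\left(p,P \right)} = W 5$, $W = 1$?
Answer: $-822646$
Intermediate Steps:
$n{\left(p,P \right)} = 5$ ($n{\left(p,P \right)} = 1 \cdot 5 = 5$)
$f = -783$ ($f = 5 - 788 = -783$)
$f 1052 + 1070 = \left(-783\right) 1052 + 1070 = -823716 + 1070 = -822646$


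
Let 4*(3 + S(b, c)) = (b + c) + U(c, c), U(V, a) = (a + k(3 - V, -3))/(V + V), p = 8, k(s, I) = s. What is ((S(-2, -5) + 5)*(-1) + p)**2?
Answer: 97969/1600 ≈ 61.231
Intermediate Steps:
U(V, a) = (3 + a - V)/(2*V) (U(V, a) = (a + (3 - V))/(V + V) = (3 + a - V)/((2*V)) = (3 + a - V)*(1/(2*V)) = (3 + a - V)/(2*V))
S(b, c) = -3 + b/4 + c/4 + 3/(8*c) (S(b, c) = -3 + ((b + c) + (3 + c - c)/(2*c))/4 = -3 + ((b + c) + (1/2)*3/c)/4 = -3 + ((b + c) + 3/(2*c))/4 = -3 + (b + c + 3/(2*c))/4 = -3 + (b/4 + c/4 + 3/(8*c)) = -3 + b/4 + c/4 + 3/(8*c))
((S(-2, -5) + 5)*(-1) + p)**2 = (((1/8)*(3 + 2*(-5)*(-12 - 2 - 5))/(-5) + 5)*(-1) + 8)**2 = (((1/8)*(-1/5)*(3 + 2*(-5)*(-19)) + 5)*(-1) + 8)**2 = (((1/8)*(-1/5)*(3 + 190) + 5)*(-1) + 8)**2 = (((1/8)*(-1/5)*193 + 5)*(-1) + 8)**2 = ((-193/40 + 5)*(-1) + 8)**2 = ((7/40)*(-1) + 8)**2 = (-7/40 + 8)**2 = (313/40)**2 = 97969/1600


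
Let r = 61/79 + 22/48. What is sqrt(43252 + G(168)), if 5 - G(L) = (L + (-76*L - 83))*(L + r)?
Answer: sqrt(1967808788790)/948 ≈ 1479.7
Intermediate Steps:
r = 2333/1896 (r = 61*(1/79) + 22*(1/48) = 61/79 + 11/24 = 2333/1896 ≈ 1.2305)
G(L) = 5 - (-83 - 75*L)*(2333/1896 + L) (G(L) = 5 - (L + (-76*L - 83))*(L + 2333/1896) = 5 - (L + (-83 - 76*L))*(2333/1896 + L) = 5 - (-83 - 75*L)*(2333/1896 + L))
sqrt(43252 + G(168)) = sqrt(43252 + (203119/1896 + 75*168**2 + (110781/632)*168)) = sqrt(43252 + (203119/1896 + 75*28224 + 2326401/79)) = sqrt(43252 + (203119/1896 + 2116800 + 2326401/79)) = sqrt(43252 + 4069489543/1896) = sqrt(4151495335/1896) = sqrt(1967808788790)/948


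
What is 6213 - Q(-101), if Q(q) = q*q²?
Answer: 1036514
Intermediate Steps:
Q(q) = q³
6213 - Q(-101) = 6213 - 1*(-101)³ = 6213 - 1*(-1030301) = 6213 + 1030301 = 1036514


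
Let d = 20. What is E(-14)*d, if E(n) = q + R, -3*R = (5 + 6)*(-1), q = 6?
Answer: 580/3 ≈ 193.33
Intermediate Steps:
R = 11/3 (R = -(5 + 6)*(-1)/3 = -11*(-1)/3 = -⅓*(-11) = 11/3 ≈ 3.6667)
E(n) = 29/3 (E(n) = 6 + 11/3 = 29/3)
E(-14)*d = (29/3)*20 = 580/3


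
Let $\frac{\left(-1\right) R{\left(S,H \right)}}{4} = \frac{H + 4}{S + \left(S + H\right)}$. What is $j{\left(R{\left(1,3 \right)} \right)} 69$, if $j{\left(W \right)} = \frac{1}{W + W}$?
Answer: $- \frac{345}{56} \approx -6.1607$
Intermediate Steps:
$R{\left(S,H \right)} = - \frac{4 \left(4 + H\right)}{H + 2 S}$ ($R{\left(S,H \right)} = - 4 \frac{H + 4}{S + \left(S + H\right)} = - 4 \frac{4 + H}{S + \left(H + S\right)} = - 4 \frac{4 + H}{H + 2 S} = - \frac{4 \left(4 + H\right)}{H + 2 S}$)
$j{\left(W \right)} = \frac{1}{2 W}$
$j{\left(R{\left(1,3 \right)} \right)} 69 = \frac{1}{2 \frac{4 \left(-4 - 3\right)}{3 + 2 \cdot 1}} \cdot 69 = \frac{1}{2 \frac{4 \left(-4 - 3\right)}{3 + 2}} \cdot 69 = \frac{1}{2 \cdot 4 \cdot \frac{1}{5} \left(-7\right)} 69 = \frac{1}{2 \left(- \frac{28}{5}\right)} 69 = \frac{1}{2} \left(- \frac{5}{28}\right) 69 = \left(- \frac{5}{56}\right) 69 = - \frac{345}{56}$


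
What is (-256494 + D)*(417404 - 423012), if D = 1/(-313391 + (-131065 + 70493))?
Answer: 537915242174584/373963 ≈ 1.4384e+9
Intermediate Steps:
D = -1/373963 (D = 1/(-313391 - 60572) = 1/(-373963) = -1/373963 ≈ -2.6741e-6)
(-256494 + D)*(417404 - 423012) = (-256494 - 1/373963)*(417404 - 423012) = -95919265723/373963*(-5608) = 537915242174584/373963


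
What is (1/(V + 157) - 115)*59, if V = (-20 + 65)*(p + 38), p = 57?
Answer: -30071061/4432 ≈ -6785.0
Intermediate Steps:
V = 4275 (V = (-20 + 65)*(57 + 38) = 45*95 = 4275)
(1/(V + 157) - 115)*59 = (1/(4275 + 157) - 115)*59 = (1/4432 - 115)*59 = -509679/4432*59 = -30071061/4432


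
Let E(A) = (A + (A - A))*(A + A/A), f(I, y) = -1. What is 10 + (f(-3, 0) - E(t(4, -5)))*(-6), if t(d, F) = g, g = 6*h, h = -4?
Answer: 3328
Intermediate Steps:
g = -24 (g = 6*(-4) = -24)
t(d, F) = -24
E(A) = A*(1 + A) (E(A) = (A + 0)*(A + 1) = A*(1 + A))
10 + (f(-3, 0) - E(t(4, -5)))*(-6) = 10 + (-1 - (-24)*(1 - 24))*(-6) = 10 + (-1 - (-24)*(-23))*(-6) = 10 + (-1 - 1*552)*(-6) = 10 + (-1 - 552)*(-6) = 10 - 553*(-6) = 10 + 3318 = 3328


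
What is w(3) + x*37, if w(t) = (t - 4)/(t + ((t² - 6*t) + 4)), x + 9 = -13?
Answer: -1627/2 ≈ -813.50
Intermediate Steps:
x = -22 (x = -9 - 13 = -22)
w(t) = (-4 + t)/(4 + t² - 5*t) (w(t) = (-4 + t)/(t + (4 + t² - 6*t)) = (-4 + t)/(4 + t² - 5*t))
w(3) + x*37 = 1/(-1 + 3) - 22*37 = 1/2 - 814 = ½ - 814 = -1627/2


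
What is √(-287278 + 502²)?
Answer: I*√35274 ≈ 187.81*I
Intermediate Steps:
√(-287278 + 502²) = √(-287278 + 252004) = √(-35274) = I*√35274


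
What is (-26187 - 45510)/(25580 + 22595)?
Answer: -71697/48175 ≈ -1.4883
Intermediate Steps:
(-26187 - 45510)/(25580 + 22595) = -71697/48175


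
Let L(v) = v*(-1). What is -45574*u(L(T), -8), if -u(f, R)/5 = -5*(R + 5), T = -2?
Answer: 3418050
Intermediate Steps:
L(v) = -v
u(f, R) = 125 + 25*R (u(f, R) = -(-25)*(R + 5) = -(-25)*(5 + R) = -5*(-25 - 5*R) = 125 + 25*R)
-45574*u(L(T), -8) = -45574*(125 + 25*(-8)) = -45574*(125 - 200) = -45574*(-75) = 3418050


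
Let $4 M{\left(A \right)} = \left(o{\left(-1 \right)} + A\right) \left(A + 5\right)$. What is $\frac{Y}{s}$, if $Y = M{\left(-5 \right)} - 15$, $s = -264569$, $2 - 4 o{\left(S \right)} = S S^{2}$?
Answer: $\frac{15}{264569} \approx 5.6696 \cdot 10^{-5}$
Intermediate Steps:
$o{\left(S \right)} = \frac{1}{2} - \frac{S^{3}}{4}$ ($o{\left(S \right)} = \frac{1}{2} - \frac{S S^{2}}{4} = \frac{1}{2} - \frac{S^{3}}{4}$)
$M{\left(A \right)} = \frac{\left(5 + A\right) \left(\frac{3}{4} + A\right)}{4}$ ($M{\left(A \right)} = \frac{\left(\left(\frac{1}{2} - \frac{\left(-1\right)^{3}}{4}\right) + A\right) \left(A + 5\right)}{4} = \frac{\left(\left(\frac{1}{2} - - \frac{1}{4}\right) + A\right) \left(5 + A\right)}{4} = \frac{\left(\left(\frac{1}{2} + \frac{1}{4}\right) + A\right) \left(5 + A\right)}{4} = \frac{\left(\frac{3}{4} + A\right) \left(5 + A\right)}{4} = \frac{\left(5 + A\right) \left(\frac{3}{4} + A\right)}{4}$)
$Y = -15$ ($Y = \left(\frac{15}{16} + \frac{\left(-5\right)^{2}}{4} + \frac{23}{16} \left(-5\right)\right) - 15 = \left(\frac{15}{16} + \frac{1}{4} \cdot 25 - \frac{115}{16}\right) - 15 = \left(\frac{15}{16} + \frac{25}{4} - \frac{115}{16}\right) - 15 = 0 - 15 = -15$)
$\frac{Y}{s} = - \frac{15}{-264569} = \left(-15\right) \left(- \frac{1}{264569}\right) = \frac{15}{264569}$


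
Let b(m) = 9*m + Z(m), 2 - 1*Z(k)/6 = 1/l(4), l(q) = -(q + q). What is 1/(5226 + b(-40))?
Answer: 4/19515 ≈ 0.00020497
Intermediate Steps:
l(q) = -2*q
Z(k) = 51/4 (Z(k) = 12 - 6/((-2*4)) = 12 - 6/(-8) = 12 - 6*(-⅛) = 12 + ¾ = 51/4)
b(m) = 51/4 + 9*m (b(m) = 9*m + 51/4 = 51/4 + 9*m)
1/(5226 + b(-40)) = 1/(5226 + (51/4 + 9*(-40))) = 1/(5226 + (51/4 - 360)) = 1/(5226 - 1389/4) = 1/(19515/4) = 4/19515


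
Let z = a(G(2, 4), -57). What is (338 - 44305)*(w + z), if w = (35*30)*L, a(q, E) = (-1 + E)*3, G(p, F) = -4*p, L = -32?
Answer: 1484941458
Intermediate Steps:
a(q, E) = -3 + 3*E
z = -174 (z = -3 + 3*(-57) = -3 - 171 = -174)
w = -33600 (w = (35*30)*(-32) = 1050*(-32) = -33600)
(338 - 44305)*(w + z) = (338 - 44305)*(-33600 - 174) = -43967*(-33774) = 1484941458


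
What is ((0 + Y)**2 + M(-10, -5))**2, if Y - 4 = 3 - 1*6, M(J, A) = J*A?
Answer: 2601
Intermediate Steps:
M(J, A) = A*J
Y = 1 (Y = 4 + (3 - 1*6) = 4 + (3 - 6) = 4 - 3 = 1)
((0 + Y)**2 + M(-10, -5))**2 = ((0 + 1)**2 - 5*(-10))**2 = (1**2 + 50)**2 = (1 + 50)**2 = 51**2 = 2601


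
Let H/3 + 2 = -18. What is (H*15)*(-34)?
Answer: 30600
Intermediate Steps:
H = -60 (H = -6 + 3*(-18) = -6 - 54 = -60)
(H*15)*(-34) = -60*15*(-34) = -900*(-34) = 30600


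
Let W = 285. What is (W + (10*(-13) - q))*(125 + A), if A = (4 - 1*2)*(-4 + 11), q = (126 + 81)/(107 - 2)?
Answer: 744484/35 ≈ 21271.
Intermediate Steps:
q = 69/35 (q = 207/105 = 207*(1/105) = 69/35 ≈ 1.9714)
A = 14 (A = (4 - 2)*7 = 2*7 = 14)
(W + (10*(-13) - q))*(125 + A) = (285 + (10*(-13) - 1*69/35))*(125 + 14) = (285 + (-130 - 69/35))*139 = (285 - 4619/35)*139 = (5356/35)*139 = 744484/35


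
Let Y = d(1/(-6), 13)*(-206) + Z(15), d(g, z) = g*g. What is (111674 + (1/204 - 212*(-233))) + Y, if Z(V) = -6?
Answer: 98567669/612 ≈ 1.6106e+5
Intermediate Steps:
d(g, z) = g²
Y = -211/18 (Y = (1/(-6))²*(-206) - 6 = (-⅙)²*(-206) - 6 = (1/36)*(-206) - 6 = -103/18 - 6 = -211/18 ≈ -11.722)
(111674 + (1/204 - 212*(-233))) + Y = (111674 + (1/204 - 212*(-233))) - 211/18 = (111674 + (1/204 + 49396)) - 211/18 = (111674 + 10076785/204) - 211/18 = 32858281/204 - 211/18 = 98567669/612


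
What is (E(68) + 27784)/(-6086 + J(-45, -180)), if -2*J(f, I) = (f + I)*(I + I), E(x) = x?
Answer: -13926/23293 ≈ -0.59786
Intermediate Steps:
J(f, I) = -I*(I + f) (J(f, I) = -(f + I)*(I + I)/2 = -(I + f)*2*I/2 = -I*(I + f))
(E(68) + 27784)/(-6086 + J(-45, -180)) = (68 + 27784)/(-6086 - 1*(-180)*(-180 - 45)) = 27852/(-6086 - 1*(-180)*(-225)) = 27852/(-6086 - 40500) = 27852/(-46586) = 27852*(-1/46586) = -13926/23293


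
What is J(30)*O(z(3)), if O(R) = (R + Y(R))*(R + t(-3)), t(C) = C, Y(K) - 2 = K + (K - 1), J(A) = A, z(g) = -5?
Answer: 3360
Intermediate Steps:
Y(K) = 1 + 2*K (Y(K) = 2 + (K + (K - 1)) = 2 + (K + (-1 + K)) = 2 + (-1 + 2*K) = 1 + 2*K)
O(R) = (1 + 3*R)*(-3 + R) (O(R) = (R + (1 + 2*R))*(R - 3) = (1 + 3*R)*(-3 + R))
J(30)*O(z(3)) = 30*(-3 - 8*(-5) + 3*(-5)²) = 30*(-3 + 40 + 3*25) = 30*(-3 + 40 + 75) = 30*112 = 3360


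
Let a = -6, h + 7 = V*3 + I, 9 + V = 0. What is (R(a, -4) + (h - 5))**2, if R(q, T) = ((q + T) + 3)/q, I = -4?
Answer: 63001/36 ≈ 1750.0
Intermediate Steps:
V = -9 (V = -9 + 0 = -9)
h = -38 (h = -7 + (-9*3 - 4) = -7 + (-27 - 4) = -7 - 31 = -38)
R(q, T) = (3 + T + q)/q (R(q, T) = ((T + q) + 3)/q = (3 + T + q)/q)
(R(a, -4) + (h - 5))**2 = ((3 - 4 - 6)/(-6) + (-38 - 5))**2 = (-1/6*(-7) - 43)**2 = (7/6 - 43)**2 = (-251/6)**2 = 63001/36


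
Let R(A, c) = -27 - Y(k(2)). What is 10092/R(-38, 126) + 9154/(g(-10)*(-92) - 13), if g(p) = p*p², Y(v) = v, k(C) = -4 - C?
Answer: -44197170/91987 ≈ -480.47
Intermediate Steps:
g(p) = p³
R(A, c) = -21 (R(A, c) = -27 - (-4 - 1*2) = -27 - (-4 - 2) = -27 - 1*(-6) = -27 + 6 = -21)
10092/R(-38, 126) + 9154/(g(-10)*(-92) - 13) = 10092/(-21) + 9154/((-10)³*(-92) - 13) = 10092*(-1/21) + 9154/(-1000*(-92) - 13) = -3364/7 + 9154/(92000 - 13) = -3364/7 + 9154/91987 = -44197170/91987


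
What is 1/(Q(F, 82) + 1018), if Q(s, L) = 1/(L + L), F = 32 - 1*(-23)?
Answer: 164/166953 ≈ 0.00098231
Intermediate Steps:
F = 55 (F = 32 + 23 = 55)
Q(s, L) = 1/(2*L)
1/(Q(F, 82) + 1018) = 1/((½)/82 + 1018) = 1/((½)*(1/82) + 1018) = 1/(1/164 + 1018) = 1/(166953/164) = 164/166953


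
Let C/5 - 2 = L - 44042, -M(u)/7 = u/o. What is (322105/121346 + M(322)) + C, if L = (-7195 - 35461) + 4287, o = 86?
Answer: -50002870859/121346 ≈ -4.1207e+5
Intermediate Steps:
L = -38369 (L = -42656 + 4287 = -38369)
M(u) = -7*u/86
C = -412045 (C = 10 + 5*(-38369 - 44042) = 10 + 5*(-82411) = 10 - 412055 = -412045)
(322105/121346 + M(322)) + C = (322105/121346 - 7/86*322) - 412045 = (322105*(1/121346) - 1127/43) - 412045 = (322105/121346 - 1127/43) - 412045 = -2858289/121346 - 412045 = -50002870859/121346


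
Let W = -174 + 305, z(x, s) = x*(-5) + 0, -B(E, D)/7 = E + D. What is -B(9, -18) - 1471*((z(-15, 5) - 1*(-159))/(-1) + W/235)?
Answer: 80682784/235 ≈ 3.4333e+5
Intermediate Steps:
B(E, D) = -7*D - 7*E (B(E, D) = -7*(E + D) = -7*(D + E) = -7*D - 7*E)
z(x, s) = -5*x (z(x, s) = -5*x + 0 = -5*x)
W = 131
-B(9, -18) - 1471*((z(-15, 5) - 1*(-159))/(-1) + W/235) = -(-7*(-18) - 7*9) - 1471*((-5*(-15) - 1*(-159))/(-1) + 131/235) = -(126 - 63) - 1471*((75 + 159)*(-1) + 131*(1/235)) = -1*63 - 1471*(234*(-1) + 131/235) = -63 - 1471*(-234 + 131/235) = -63 - 1471*(-54859/235) = -63 + 80697589/235 = 80682784/235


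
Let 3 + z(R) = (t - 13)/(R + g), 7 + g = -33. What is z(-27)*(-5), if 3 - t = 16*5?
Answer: 555/67 ≈ 8.2836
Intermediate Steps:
g = -40 (g = -7 - 33 = -40)
t = -77 (t = 3 - 16*5 = 3 - 1*80 = 3 - 80 = -77)
z(R) = -3 - 90/(-40 + R) (z(R) = -3 + (-77 - 13)/(R - 40) = -3 - 90/(-40 + R))
z(-27)*(-5) = (3*(10 - 1*(-27))/(-40 - 27))*(-5) = (3*(10 + 27)/(-67))*(-5) = (3*(-1/67)*37)*(-5) = -111/67*(-5) = 555/67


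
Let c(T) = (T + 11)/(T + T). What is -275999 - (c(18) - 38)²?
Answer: -359487625/1296 ≈ -2.7738e+5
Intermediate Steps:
c(T) = (11 + T)/(2*T) (c(T) = (11 + T)/((2*T)) = (11 + T)*(1/(2*T)) = (11 + T)/(2*T))
-275999 - (c(18) - 38)² = -275999 - ((½)*(11 + 18)/18 - 38)² = -275999 - ((½)*(1/18)*29 - 38)² = -275999 - (29/36 - 38)² = -275999 - (-1339/36)² = -275999 - 1*1792921/1296 = -275999 - 1792921/1296 = -359487625/1296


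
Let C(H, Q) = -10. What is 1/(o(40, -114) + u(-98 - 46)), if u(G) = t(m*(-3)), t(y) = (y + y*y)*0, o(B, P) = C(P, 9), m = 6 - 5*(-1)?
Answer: -⅒ ≈ -0.10000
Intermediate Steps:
m = 11 (m = 6 + 5 = 11)
o(B, P) = -10
t(y) = 0 (t(y) = (y + y²)*0 = 0)
u(G) = 0
1/(o(40, -114) + u(-98 - 46)) = 1/(-10 + 0) = 1/(-10) = -⅒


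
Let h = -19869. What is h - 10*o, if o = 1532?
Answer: -35189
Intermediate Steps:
h - 10*o = -19869 - 10*1532 = -19869 - 1*15320 = -19869 - 15320 = -35189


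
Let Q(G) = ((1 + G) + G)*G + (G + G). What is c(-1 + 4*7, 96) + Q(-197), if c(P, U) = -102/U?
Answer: 1232415/16 ≈ 77026.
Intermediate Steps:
Q(G) = 2*G + G*(1 + 2*G) (Q(G) = (1 + 2*G)*G + 2*G = G*(1 + 2*G) + 2*G = 2*G + G*(1 + 2*G))
c(-1 + 4*7, 96) + Q(-197) = -102/96 - 197*(3 + 2*(-197)) = -102*1/96 - 197*(3 - 394) = -17/16 - 197*(-391) = -17/16 + 77027 = 1232415/16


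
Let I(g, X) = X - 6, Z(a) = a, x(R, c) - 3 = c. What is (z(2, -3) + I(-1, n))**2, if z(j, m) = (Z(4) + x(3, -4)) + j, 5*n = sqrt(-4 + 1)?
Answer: (-5 + I*sqrt(3))**2/25 ≈ 0.88 - 0.69282*I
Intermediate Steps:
x(R, c) = 3 + c
n = I*sqrt(3)/5 (n = sqrt(-4 + 1)/5 = sqrt(-3)/5 = (I*sqrt(3))/5 = I*sqrt(3)/5 ≈ 0.34641*I)
z(j, m) = 3 + j (z(j, m) = (4 + (3 - 4)) + j = (4 - 1) + j = 3 + j)
I(g, X) = -6 + X
(z(2, -3) + I(-1, n))**2 = ((3 + 2) + (-6 + I*sqrt(3)/5))**2 = (5 + (-6 + I*sqrt(3)/5))**2 = (-1 + I*sqrt(3)/5)**2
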